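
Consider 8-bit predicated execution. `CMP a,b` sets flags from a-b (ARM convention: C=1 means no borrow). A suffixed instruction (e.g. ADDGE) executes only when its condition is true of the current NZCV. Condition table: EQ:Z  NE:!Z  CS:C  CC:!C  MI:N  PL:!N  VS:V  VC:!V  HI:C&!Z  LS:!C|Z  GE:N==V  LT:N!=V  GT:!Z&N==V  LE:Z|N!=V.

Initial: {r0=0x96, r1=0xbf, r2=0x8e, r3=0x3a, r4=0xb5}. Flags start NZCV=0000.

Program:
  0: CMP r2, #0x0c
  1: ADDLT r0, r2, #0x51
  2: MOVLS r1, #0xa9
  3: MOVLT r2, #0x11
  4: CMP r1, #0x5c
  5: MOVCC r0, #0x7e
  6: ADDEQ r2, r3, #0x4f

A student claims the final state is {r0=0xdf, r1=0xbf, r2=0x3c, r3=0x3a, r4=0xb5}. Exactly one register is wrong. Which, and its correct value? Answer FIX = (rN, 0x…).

[0] flags=1010 → (cmp)
[1] flags=1010 LT?T → r0=0xdf
[2] flags=1010 LS?F → skip
[3] flags=1010 LT?T → r2=0x11
[4] flags=0011 → (cmp)
[5] flags=0011 CC?F → skip
[6] flags=0011 EQ?F → skip

FIX = (r2, 0x11)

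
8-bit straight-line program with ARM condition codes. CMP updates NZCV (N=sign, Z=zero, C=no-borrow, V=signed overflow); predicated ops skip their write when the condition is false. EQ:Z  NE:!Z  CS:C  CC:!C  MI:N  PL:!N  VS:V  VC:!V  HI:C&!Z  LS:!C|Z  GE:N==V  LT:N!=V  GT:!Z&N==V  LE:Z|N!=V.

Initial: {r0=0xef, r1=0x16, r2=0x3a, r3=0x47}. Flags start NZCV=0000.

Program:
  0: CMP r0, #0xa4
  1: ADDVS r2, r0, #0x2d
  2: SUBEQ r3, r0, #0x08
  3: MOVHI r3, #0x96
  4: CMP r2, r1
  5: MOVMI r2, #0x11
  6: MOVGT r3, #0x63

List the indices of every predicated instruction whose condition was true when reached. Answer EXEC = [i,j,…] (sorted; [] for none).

EXEC = [3,6]

[0] flags=0010 → (cmp)
[1] flags=0010 VS?F → skip
[2] flags=0010 EQ?F → skip
[3] flags=0010 HI?T → r3=0x96
[4] flags=0010 → (cmp)
[5] flags=0010 MI?F → skip
[6] flags=0010 GT?T → r3=0x63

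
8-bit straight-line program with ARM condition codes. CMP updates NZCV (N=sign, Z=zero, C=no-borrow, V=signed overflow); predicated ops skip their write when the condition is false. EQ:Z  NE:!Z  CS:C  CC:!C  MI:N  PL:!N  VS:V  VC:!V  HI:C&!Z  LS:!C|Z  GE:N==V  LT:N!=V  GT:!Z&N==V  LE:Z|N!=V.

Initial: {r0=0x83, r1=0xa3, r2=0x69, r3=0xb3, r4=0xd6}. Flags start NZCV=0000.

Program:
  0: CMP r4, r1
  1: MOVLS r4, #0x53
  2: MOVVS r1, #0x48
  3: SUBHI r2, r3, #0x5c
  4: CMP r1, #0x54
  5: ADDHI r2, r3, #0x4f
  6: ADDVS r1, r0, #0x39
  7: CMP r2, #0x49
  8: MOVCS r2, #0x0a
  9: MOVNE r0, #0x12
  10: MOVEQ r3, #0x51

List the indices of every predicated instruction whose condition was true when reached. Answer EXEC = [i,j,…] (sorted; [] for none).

0: ✓ CMP  NZCV=0010
1: · MOVLS
2: · MOVVS
3: ✓ SUBHI  r2←0x57
4: ✓ CMP  NZCV=0011
5: ✓ ADDHI  r2←0x02
6: ✓ ADDVS  r1←0xbc
7: ✓ CMP  NZCV=1000
8: · MOVCS
9: ✓ MOVNE  r0←0x12
10: · MOVEQ

EXEC = [3,5,6,9]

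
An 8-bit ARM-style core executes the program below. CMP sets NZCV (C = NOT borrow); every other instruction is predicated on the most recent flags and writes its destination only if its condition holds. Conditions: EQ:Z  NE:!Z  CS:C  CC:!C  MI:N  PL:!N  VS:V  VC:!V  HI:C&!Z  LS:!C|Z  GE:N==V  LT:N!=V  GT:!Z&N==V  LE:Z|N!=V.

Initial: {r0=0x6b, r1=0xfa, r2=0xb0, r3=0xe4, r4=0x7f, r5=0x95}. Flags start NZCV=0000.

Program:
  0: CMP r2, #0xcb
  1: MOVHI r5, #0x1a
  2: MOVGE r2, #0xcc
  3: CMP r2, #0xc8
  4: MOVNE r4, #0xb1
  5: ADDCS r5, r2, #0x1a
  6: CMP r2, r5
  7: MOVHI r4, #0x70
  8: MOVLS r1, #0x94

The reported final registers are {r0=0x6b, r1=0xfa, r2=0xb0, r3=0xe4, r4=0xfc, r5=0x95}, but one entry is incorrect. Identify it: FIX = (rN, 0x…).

0: ✓ CMP  NZCV=1000
1: · MOVHI
2: · MOVGE
3: ✓ CMP  NZCV=1000
4: ✓ MOVNE  r4←0xb1
5: · ADDCS
6: ✓ CMP  NZCV=0010
7: ✓ MOVHI  r4←0x70
8: · MOVLS

FIX = (r4, 0x70)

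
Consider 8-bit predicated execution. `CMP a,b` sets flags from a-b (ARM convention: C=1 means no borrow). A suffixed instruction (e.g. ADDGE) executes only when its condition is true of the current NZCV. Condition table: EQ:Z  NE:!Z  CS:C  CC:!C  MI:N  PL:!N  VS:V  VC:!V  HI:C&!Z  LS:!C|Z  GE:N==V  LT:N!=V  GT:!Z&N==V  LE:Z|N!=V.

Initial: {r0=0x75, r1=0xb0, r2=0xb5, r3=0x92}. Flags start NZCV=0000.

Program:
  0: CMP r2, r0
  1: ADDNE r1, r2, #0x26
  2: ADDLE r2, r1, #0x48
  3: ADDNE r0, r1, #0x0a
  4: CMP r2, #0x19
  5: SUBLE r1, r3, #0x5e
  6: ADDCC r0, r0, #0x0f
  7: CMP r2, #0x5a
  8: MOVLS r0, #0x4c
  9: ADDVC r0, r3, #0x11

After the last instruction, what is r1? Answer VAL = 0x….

VAL = 0xdb

0: ✓ CMP  NZCV=0011
1: ✓ ADDNE  r1←0xdb
2: ✓ ADDLE  r2←0x23
3: ✓ ADDNE  r0←0xe5
4: ✓ CMP  NZCV=0010
5: · SUBLE
6: · ADDCC
7: ✓ CMP  NZCV=1000
8: ✓ MOVLS  r0←0x4c
9: ✓ ADDVC  r0←0xa3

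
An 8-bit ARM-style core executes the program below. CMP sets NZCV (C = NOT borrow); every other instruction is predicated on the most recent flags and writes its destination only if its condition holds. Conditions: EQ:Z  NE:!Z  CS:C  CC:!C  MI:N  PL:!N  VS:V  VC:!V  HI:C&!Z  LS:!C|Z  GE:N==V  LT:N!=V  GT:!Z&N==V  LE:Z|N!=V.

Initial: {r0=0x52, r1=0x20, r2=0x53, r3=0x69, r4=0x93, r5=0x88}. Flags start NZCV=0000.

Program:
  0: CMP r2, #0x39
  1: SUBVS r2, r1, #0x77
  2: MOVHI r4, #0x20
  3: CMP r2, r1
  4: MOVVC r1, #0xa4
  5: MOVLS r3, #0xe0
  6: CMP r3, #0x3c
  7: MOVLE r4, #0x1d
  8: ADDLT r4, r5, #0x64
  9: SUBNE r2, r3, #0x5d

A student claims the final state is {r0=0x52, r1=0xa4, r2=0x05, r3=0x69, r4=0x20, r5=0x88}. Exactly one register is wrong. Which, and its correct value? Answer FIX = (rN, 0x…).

FIX = (r2, 0x0c)

[0] flags=0010 → (cmp)
[1] flags=0010 VS?F → skip
[2] flags=0010 HI?T → r4=0x20
[3] flags=0010 → (cmp)
[4] flags=0010 VC?T → r1=0xa4
[5] flags=0010 LS?F → skip
[6] flags=0010 → (cmp)
[7] flags=0010 LE?F → skip
[8] flags=0010 LT?F → skip
[9] flags=0010 NE?T → r2=0x0c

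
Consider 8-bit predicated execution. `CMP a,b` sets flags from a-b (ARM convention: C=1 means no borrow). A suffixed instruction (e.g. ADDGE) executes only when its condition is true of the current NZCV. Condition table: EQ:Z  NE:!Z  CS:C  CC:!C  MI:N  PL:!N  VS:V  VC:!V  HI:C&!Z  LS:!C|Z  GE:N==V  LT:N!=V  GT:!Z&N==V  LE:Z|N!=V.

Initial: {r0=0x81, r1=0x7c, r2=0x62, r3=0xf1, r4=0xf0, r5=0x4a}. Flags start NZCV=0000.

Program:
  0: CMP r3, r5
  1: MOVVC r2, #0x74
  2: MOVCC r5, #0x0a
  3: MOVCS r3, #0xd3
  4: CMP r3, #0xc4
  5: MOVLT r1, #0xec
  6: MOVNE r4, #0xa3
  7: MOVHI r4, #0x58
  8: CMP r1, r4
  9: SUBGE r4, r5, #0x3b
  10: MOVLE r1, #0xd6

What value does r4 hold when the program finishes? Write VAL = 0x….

VAL = 0x0f

0: ✓ CMP  NZCV=1010
1: ✓ MOVVC  r2←0x74
2: · MOVCC
3: ✓ MOVCS  r3←0xd3
4: ✓ CMP  NZCV=0010
5: · MOVLT
6: ✓ MOVNE  r4←0xa3
7: ✓ MOVHI  r4←0x58
8: ✓ CMP  NZCV=0010
9: ✓ SUBGE  r4←0x0f
10: · MOVLE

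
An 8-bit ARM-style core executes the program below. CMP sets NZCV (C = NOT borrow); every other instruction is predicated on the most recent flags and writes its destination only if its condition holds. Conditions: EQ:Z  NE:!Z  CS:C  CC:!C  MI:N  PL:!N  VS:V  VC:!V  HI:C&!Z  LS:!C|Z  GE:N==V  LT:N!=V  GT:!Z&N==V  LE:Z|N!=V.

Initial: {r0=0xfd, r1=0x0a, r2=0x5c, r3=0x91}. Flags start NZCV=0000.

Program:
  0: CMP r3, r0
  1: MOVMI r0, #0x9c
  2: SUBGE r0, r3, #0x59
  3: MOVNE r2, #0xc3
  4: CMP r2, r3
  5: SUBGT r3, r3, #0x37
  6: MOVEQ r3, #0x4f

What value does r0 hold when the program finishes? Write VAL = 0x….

VAL = 0x9c

0: ✓ CMP  NZCV=1000
1: ✓ MOVMI  r0←0x9c
2: · SUBGE
3: ✓ MOVNE  r2←0xc3
4: ✓ CMP  NZCV=0010
5: ✓ SUBGT  r3←0x5a
6: · MOVEQ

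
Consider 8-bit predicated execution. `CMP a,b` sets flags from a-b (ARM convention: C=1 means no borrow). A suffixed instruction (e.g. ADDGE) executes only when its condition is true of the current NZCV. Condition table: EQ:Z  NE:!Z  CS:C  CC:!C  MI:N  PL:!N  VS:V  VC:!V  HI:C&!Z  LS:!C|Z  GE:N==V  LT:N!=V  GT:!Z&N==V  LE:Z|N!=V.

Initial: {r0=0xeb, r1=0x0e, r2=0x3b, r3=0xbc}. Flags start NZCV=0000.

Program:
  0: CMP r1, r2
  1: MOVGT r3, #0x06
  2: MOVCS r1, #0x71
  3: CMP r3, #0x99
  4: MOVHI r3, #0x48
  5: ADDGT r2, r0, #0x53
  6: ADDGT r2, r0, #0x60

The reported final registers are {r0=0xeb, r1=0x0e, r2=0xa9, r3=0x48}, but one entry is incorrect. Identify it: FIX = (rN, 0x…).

FIX = (r2, 0x4b)

[0] flags=1000 → (cmp)
[1] flags=1000 GT?F → skip
[2] flags=1000 CS?F → skip
[3] flags=0010 → (cmp)
[4] flags=0010 HI?T → r3=0x48
[5] flags=0010 GT?T → r2=0x3e
[6] flags=0010 GT?T → r2=0x4b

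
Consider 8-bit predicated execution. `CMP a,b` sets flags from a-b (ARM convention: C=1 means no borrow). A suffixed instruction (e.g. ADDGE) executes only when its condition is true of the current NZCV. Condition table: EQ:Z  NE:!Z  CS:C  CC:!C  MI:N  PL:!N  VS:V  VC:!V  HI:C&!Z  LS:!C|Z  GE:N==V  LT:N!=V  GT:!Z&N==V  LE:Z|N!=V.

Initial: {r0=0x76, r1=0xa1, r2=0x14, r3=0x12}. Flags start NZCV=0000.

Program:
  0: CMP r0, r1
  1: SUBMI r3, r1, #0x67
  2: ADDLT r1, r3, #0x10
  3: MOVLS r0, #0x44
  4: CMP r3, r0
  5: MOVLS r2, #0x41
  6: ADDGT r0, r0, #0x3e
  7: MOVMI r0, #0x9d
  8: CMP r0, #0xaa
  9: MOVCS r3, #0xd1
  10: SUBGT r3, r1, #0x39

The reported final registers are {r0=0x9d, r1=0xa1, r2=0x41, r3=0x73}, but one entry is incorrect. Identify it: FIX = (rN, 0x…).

FIX = (r3, 0x3a)

[0] flags=1001 → (cmp)
[1] flags=1001 MI?T → r3=0x3a
[2] flags=1001 LT?F → skip
[3] flags=1001 LS?T → r0=0x44
[4] flags=1000 → (cmp)
[5] flags=1000 LS?T → r2=0x41
[6] flags=1000 GT?F → skip
[7] flags=1000 MI?T → r0=0x9d
[8] flags=1000 → (cmp)
[9] flags=1000 CS?F → skip
[10] flags=1000 GT?F → skip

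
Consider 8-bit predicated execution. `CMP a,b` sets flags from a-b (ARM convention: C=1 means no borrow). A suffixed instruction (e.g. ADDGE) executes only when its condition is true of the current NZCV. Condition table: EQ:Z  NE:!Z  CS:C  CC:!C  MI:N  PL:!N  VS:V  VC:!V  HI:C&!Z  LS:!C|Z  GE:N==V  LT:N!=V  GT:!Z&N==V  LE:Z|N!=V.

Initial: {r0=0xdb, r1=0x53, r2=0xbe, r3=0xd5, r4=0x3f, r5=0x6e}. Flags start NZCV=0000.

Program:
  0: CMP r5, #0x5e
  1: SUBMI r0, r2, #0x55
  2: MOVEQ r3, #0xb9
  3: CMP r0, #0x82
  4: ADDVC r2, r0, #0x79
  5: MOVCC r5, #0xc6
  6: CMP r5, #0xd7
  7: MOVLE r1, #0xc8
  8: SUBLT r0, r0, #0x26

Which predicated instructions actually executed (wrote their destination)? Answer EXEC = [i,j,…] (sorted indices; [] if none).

EXEC = [4]

[0] flags=0010 → (cmp)
[1] flags=0010 MI?F → skip
[2] flags=0010 EQ?F → skip
[3] flags=0010 → (cmp)
[4] flags=0010 VC?T → r2=0x54
[5] flags=0010 CC?F → skip
[6] flags=1001 → (cmp)
[7] flags=1001 LE?F → skip
[8] flags=1001 LT?F → skip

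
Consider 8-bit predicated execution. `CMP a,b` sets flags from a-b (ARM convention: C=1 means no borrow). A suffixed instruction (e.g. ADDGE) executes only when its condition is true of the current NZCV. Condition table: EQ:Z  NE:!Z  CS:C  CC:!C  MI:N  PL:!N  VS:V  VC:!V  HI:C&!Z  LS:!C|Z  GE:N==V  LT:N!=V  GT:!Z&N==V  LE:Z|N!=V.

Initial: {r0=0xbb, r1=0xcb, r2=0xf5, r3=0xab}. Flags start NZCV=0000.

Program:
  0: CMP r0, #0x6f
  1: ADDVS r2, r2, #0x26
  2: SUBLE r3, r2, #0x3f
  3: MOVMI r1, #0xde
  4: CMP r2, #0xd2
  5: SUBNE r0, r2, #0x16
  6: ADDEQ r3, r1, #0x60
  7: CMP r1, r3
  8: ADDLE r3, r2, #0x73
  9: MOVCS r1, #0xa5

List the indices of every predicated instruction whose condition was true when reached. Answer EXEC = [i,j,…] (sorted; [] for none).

0: ✓ CMP  NZCV=0011
1: ✓ ADDVS  r2←0x1b
2: ✓ SUBLE  r3←0xdc
3: · MOVMI
4: ✓ CMP  NZCV=0000
5: ✓ SUBNE  r0←0x05
6: · ADDEQ
7: ✓ CMP  NZCV=1000
8: ✓ ADDLE  r3←0x8e
9: · MOVCS

EXEC = [1,2,5,8]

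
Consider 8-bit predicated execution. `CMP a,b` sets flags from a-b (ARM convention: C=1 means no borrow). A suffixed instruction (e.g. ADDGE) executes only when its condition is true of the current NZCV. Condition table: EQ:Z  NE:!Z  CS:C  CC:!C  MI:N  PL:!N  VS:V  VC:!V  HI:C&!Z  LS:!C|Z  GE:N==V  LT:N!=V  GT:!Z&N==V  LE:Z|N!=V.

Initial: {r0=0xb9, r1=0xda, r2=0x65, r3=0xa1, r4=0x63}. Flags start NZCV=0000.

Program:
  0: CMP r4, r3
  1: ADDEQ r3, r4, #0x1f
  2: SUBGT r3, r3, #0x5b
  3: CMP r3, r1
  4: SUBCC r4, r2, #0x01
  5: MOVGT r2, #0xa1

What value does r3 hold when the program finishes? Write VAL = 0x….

VAL = 0x46

[0] flags=1001 → (cmp)
[1] flags=1001 EQ?F → skip
[2] flags=1001 GT?T → r3=0x46
[3] flags=0000 → (cmp)
[4] flags=0000 CC?T → r4=0x64
[5] flags=0000 GT?T → r2=0xa1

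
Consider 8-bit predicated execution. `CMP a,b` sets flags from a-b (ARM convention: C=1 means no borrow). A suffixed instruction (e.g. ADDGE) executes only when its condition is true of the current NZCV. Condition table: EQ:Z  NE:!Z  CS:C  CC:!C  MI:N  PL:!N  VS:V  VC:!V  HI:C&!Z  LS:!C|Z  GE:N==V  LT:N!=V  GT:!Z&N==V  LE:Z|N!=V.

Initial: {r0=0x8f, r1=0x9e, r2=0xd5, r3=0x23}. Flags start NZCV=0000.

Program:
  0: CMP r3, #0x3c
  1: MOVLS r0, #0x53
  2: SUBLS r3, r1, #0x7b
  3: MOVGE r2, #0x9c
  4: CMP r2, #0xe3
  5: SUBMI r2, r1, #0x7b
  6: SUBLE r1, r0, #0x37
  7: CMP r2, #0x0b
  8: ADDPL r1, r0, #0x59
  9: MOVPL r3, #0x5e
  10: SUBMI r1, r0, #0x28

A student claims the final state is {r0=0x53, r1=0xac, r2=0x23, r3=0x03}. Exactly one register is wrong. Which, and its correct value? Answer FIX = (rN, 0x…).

FIX = (r3, 0x5e)

0: ✓ CMP  NZCV=1000
1: ✓ MOVLS  r0←0x53
2: ✓ SUBLS  r3←0x23
3: · MOVGE
4: ✓ CMP  NZCV=1000
5: ✓ SUBMI  r2←0x23
6: ✓ SUBLE  r1←0x1c
7: ✓ CMP  NZCV=0010
8: ✓ ADDPL  r1←0xac
9: ✓ MOVPL  r3←0x5e
10: · SUBMI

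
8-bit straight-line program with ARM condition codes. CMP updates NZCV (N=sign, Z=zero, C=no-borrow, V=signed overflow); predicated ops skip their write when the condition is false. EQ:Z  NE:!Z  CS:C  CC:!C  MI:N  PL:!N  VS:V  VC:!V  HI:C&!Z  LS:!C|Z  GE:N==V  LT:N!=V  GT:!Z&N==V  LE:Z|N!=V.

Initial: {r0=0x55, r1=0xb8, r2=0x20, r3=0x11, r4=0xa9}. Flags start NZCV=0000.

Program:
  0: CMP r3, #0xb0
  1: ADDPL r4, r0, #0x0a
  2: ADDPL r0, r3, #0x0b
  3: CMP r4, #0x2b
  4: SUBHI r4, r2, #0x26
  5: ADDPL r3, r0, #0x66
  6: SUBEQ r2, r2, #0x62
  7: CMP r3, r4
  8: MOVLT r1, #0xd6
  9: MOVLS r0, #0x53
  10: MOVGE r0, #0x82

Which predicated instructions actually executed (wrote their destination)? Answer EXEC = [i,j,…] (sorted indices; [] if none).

[0] flags=0000 → (cmp)
[1] flags=0000 PL?T → r4=0x5f
[2] flags=0000 PL?T → r0=0x1c
[3] flags=0010 → (cmp)
[4] flags=0010 HI?T → r4=0xfa
[5] flags=0010 PL?T → r3=0x82
[6] flags=0010 EQ?F → skip
[7] flags=1000 → (cmp)
[8] flags=1000 LT?T → r1=0xd6
[9] flags=1000 LS?T → r0=0x53
[10] flags=1000 GE?F → skip

EXEC = [1,2,4,5,8,9]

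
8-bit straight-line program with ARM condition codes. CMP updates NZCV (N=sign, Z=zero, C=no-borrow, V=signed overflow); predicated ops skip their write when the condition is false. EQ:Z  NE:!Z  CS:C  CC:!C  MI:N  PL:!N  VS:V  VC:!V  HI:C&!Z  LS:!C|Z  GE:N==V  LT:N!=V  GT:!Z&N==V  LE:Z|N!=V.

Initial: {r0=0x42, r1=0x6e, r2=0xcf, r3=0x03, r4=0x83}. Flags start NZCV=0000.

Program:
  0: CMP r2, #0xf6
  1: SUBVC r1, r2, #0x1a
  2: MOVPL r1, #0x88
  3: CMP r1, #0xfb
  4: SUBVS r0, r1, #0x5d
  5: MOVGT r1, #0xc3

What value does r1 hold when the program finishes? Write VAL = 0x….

0: ✓ CMP  NZCV=1000
1: ✓ SUBVC  r1←0xb5
2: · MOVPL
3: ✓ CMP  NZCV=1000
4: · SUBVS
5: · MOVGT

VAL = 0xb5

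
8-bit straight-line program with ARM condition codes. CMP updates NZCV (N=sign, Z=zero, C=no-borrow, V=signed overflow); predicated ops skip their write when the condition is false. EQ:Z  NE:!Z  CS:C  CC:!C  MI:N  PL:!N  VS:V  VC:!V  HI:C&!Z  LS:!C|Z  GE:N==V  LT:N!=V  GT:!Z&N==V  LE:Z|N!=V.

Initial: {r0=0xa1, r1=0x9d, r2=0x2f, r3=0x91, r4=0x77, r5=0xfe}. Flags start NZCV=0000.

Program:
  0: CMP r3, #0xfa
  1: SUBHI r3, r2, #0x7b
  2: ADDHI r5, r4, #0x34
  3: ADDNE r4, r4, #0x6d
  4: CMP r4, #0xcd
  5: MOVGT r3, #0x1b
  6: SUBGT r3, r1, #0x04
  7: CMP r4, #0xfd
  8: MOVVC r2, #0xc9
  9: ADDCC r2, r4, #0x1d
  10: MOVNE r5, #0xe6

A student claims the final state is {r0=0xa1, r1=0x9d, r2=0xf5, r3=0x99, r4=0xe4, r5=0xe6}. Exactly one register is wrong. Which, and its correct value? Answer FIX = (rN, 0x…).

0: ✓ CMP  NZCV=1000
1: · SUBHI
2: · ADDHI
3: ✓ ADDNE  r4←0xe4
4: ✓ CMP  NZCV=0010
5: ✓ MOVGT  r3←0x1b
6: ✓ SUBGT  r3←0x99
7: ✓ CMP  NZCV=1000
8: ✓ MOVVC  r2←0xc9
9: ✓ ADDCC  r2←0x01
10: ✓ MOVNE  r5←0xe6

FIX = (r2, 0x01)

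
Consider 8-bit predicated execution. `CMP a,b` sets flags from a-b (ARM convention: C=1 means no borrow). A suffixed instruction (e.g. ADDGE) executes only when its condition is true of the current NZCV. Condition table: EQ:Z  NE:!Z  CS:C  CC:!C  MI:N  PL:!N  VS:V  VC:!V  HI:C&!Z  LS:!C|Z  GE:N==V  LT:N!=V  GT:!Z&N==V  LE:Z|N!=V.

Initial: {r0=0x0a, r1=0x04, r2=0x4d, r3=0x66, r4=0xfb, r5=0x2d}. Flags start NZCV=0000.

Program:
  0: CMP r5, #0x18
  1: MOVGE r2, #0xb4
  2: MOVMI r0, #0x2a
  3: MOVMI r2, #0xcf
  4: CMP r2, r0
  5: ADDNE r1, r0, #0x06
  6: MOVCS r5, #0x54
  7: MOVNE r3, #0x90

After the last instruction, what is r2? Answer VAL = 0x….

VAL = 0xb4

[0] flags=0010 → (cmp)
[1] flags=0010 GE?T → r2=0xb4
[2] flags=0010 MI?F → skip
[3] flags=0010 MI?F → skip
[4] flags=1010 → (cmp)
[5] flags=1010 NE?T → r1=0x10
[6] flags=1010 CS?T → r5=0x54
[7] flags=1010 NE?T → r3=0x90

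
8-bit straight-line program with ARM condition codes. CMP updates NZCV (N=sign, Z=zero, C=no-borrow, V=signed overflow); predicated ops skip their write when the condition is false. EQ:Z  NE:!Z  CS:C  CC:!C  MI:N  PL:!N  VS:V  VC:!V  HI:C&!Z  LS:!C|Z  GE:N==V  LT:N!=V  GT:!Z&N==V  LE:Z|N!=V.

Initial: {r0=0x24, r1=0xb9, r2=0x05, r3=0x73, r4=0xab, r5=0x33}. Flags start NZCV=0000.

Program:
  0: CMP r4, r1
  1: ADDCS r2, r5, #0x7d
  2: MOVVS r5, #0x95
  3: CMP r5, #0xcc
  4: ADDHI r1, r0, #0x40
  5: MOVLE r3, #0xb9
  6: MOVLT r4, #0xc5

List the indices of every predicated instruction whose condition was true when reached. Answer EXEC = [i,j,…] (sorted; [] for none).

EXEC = []

[0] flags=1000 → (cmp)
[1] flags=1000 CS?F → skip
[2] flags=1000 VS?F → skip
[3] flags=0000 → (cmp)
[4] flags=0000 HI?F → skip
[5] flags=0000 LE?F → skip
[6] flags=0000 LT?F → skip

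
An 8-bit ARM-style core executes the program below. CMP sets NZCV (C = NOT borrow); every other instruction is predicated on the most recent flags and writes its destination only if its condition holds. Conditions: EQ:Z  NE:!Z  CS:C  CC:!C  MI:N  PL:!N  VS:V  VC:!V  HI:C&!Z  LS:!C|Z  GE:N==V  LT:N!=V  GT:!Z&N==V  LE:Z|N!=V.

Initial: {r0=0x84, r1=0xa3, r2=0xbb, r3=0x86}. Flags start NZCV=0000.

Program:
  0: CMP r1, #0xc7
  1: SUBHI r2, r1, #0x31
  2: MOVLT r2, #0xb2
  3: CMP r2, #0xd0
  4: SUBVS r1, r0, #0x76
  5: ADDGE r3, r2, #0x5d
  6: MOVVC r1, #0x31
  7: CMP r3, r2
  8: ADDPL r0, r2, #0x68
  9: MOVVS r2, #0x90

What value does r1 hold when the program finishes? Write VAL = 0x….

0: ✓ CMP  NZCV=1000
1: · SUBHI
2: ✓ MOVLT  r2←0xb2
3: ✓ CMP  NZCV=1000
4: · SUBVS
5: · ADDGE
6: ✓ MOVVC  r1←0x31
7: ✓ CMP  NZCV=1000
8: · ADDPL
9: · MOVVS

VAL = 0x31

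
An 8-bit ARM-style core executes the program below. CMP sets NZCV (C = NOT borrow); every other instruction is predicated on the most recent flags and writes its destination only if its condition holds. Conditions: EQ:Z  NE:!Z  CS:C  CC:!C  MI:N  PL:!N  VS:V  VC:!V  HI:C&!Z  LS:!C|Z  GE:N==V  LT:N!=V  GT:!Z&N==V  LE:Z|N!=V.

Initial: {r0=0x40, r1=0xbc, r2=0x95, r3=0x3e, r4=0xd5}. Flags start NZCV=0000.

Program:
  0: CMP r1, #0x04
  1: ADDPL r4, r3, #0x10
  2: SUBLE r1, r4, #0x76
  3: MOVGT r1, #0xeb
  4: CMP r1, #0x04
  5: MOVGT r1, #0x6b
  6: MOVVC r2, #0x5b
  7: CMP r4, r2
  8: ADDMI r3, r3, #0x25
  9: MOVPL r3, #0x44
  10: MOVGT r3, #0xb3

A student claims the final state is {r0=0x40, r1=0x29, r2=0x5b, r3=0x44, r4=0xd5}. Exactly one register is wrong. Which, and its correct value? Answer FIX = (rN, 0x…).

0: ✓ CMP  NZCV=1010
1: · ADDPL
2: ✓ SUBLE  r1←0x5f
3: · MOVGT
4: ✓ CMP  NZCV=0010
5: ✓ MOVGT  r1←0x6b
6: ✓ MOVVC  r2←0x5b
7: ✓ CMP  NZCV=0011
8: · ADDMI
9: ✓ MOVPL  r3←0x44
10: · MOVGT

FIX = (r1, 0x6b)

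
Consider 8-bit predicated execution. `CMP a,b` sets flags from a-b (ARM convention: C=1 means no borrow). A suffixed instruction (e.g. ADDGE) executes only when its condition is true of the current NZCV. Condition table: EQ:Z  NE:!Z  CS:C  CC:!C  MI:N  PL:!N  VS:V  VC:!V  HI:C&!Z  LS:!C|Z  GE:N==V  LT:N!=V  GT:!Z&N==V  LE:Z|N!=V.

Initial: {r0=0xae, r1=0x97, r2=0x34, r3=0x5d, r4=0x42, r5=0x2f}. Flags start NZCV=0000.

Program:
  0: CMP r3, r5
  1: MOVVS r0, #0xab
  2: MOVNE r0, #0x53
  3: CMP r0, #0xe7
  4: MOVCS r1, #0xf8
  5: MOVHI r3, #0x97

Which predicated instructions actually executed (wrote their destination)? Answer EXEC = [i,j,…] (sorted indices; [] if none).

[0] flags=0010 → (cmp)
[1] flags=0010 VS?F → skip
[2] flags=0010 NE?T → r0=0x53
[3] flags=0000 → (cmp)
[4] flags=0000 CS?F → skip
[5] flags=0000 HI?F → skip

EXEC = [2]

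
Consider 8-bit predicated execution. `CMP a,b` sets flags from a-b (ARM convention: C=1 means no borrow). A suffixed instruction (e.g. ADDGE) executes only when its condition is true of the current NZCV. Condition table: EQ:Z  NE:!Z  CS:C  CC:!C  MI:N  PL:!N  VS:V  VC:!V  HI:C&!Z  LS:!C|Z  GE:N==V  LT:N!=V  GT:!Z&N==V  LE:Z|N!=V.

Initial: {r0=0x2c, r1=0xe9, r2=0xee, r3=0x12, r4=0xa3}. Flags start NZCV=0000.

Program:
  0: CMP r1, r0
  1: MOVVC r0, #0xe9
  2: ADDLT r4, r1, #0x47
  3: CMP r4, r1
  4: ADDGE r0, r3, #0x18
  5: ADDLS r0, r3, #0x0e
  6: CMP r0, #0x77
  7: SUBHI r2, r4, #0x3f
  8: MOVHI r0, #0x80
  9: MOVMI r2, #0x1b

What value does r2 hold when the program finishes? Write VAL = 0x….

VAL = 0x1b

[0] flags=1010 → (cmp)
[1] flags=1010 VC?T → r0=0xe9
[2] flags=1010 LT?T → r4=0x30
[3] flags=0000 → (cmp)
[4] flags=0000 GE?T → r0=0x2a
[5] flags=0000 LS?T → r0=0x20
[6] flags=1000 → (cmp)
[7] flags=1000 HI?F → skip
[8] flags=1000 HI?F → skip
[9] flags=1000 MI?T → r2=0x1b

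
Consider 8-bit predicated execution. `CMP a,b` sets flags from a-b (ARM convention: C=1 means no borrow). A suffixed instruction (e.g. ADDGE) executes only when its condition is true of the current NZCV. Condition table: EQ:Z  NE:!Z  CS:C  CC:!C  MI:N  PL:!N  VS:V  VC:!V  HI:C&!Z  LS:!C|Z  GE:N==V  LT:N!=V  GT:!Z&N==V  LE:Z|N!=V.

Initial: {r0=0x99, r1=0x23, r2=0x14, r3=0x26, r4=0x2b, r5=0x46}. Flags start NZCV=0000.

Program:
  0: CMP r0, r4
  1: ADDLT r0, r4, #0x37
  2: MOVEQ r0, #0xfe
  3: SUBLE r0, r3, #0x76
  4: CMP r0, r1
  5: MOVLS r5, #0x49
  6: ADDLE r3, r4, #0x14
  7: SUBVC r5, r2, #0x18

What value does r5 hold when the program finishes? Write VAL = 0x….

0: ✓ CMP  NZCV=0011
1: ✓ ADDLT  r0←0x62
2: · MOVEQ
3: ✓ SUBLE  r0←0xb0
4: ✓ CMP  NZCV=1010
5: · MOVLS
6: ✓ ADDLE  r3←0x3f
7: ✓ SUBVC  r5←0xfc

VAL = 0xfc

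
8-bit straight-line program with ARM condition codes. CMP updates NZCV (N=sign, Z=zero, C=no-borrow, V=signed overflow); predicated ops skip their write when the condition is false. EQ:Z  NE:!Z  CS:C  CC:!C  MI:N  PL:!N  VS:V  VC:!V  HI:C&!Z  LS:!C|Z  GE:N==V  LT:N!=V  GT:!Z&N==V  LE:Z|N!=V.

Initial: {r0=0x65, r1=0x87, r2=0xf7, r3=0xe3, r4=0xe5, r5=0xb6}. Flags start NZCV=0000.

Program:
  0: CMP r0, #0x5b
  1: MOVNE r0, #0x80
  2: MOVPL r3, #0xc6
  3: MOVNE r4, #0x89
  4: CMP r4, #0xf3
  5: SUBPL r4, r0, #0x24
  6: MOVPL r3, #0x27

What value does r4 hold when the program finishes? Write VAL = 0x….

[0] flags=0010 → (cmp)
[1] flags=0010 NE?T → r0=0x80
[2] flags=0010 PL?T → r3=0xc6
[3] flags=0010 NE?T → r4=0x89
[4] flags=1000 → (cmp)
[5] flags=1000 PL?F → skip
[6] flags=1000 PL?F → skip

VAL = 0x89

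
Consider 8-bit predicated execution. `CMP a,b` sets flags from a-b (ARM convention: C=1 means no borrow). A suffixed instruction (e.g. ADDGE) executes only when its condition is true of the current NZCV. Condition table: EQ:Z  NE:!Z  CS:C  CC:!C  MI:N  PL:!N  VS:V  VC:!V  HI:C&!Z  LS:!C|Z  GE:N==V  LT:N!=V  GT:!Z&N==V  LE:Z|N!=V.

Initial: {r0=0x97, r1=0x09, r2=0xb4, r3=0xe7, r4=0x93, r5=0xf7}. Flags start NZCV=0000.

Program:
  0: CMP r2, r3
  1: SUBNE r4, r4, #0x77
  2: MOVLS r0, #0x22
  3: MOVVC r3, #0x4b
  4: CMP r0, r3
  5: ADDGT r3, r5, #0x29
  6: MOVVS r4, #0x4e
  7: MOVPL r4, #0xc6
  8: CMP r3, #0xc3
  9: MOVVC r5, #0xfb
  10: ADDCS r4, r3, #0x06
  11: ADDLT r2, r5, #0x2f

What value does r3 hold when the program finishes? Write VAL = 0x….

VAL = 0x4b

0: ✓ CMP  NZCV=1000
1: ✓ SUBNE  r4←0x1c
2: ✓ MOVLS  r0←0x22
3: ✓ MOVVC  r3←0x4b
4: ✓ CMP  NZCV=1000
5: · ADDGT
6: · MOVVS
7: · MOVPL
8: ✓ CMP  NZCV=1001
9: · MOVVC
10: · ADDCS
11: · ADDLT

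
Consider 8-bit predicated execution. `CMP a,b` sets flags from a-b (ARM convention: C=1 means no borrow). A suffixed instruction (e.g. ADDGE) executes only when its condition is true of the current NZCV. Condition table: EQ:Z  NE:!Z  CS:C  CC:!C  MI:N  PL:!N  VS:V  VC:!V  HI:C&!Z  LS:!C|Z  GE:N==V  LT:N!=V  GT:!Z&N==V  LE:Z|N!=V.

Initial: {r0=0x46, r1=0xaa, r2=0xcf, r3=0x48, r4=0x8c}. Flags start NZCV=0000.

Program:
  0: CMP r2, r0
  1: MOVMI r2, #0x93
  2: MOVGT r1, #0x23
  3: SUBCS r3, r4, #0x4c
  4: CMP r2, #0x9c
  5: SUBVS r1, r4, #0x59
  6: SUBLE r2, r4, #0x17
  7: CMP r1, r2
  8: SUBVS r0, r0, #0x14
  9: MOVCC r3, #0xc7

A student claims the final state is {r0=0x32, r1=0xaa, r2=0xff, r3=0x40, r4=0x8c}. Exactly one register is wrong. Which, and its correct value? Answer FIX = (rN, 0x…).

[0] flags=1010 → (cmp)
[1] flags=1010 MI?T → r2=0x93
[2] flags=1010 GT?F → skip
[3] flags=1010 CS?T → r3=0x40
[4] flags=1000 → (cmp)
[5] flags=1000 VS?F → skip
[6] flags=1000 LE?T → r2=0x75
[7] flags=0011 → (cmp)
[8] flags=0011 VS?T → r0=0x32
[9] flags=0011 CC?F → skip

FIX = (r2, 0x75)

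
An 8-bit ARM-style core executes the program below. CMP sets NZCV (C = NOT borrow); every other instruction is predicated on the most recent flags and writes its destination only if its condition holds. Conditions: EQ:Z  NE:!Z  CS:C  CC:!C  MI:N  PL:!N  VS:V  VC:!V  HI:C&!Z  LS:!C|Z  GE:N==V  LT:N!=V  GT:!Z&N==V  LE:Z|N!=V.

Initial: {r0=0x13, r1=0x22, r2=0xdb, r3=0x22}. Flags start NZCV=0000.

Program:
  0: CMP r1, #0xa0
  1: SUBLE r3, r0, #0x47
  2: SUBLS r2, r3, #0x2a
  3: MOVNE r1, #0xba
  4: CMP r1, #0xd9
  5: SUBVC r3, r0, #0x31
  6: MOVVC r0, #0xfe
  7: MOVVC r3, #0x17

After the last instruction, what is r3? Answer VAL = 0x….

0: ✓ CMP  NZCV=1001
1: · SUBLE
2: ✓ SUBLS  r2←0xf8
3: ✓ MOVNE  r1←0xba
4: ✓ CMP  NZCV=1000
5: ✓ SUBVC  r3←0xe2
6: ✓ MOVVC  r0←0xfe
7: ✓ MOVVC  r3←0x17

VAL = 0x17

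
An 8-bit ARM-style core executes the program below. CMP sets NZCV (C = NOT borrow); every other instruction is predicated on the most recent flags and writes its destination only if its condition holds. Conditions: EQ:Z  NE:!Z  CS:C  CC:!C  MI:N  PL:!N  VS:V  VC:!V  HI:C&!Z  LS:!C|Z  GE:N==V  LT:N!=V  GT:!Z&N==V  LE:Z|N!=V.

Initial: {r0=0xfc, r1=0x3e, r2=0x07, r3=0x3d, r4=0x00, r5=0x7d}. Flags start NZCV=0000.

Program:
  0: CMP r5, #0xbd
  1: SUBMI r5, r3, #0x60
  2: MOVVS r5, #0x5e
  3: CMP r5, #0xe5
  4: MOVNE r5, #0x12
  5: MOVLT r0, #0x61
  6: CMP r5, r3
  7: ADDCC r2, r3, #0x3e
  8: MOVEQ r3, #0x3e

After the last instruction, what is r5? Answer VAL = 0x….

VAL = 0x12

0: ✓ CMP  NZCV=1001
1: ✓ SUBMI  r5←0xdd
2: ✓ MOVVS  r5←0x5e
3: ✓ CMP  NZCV=0000
4: ✓ MOVNE  r5←0x12
5: · MOVLT
6: ✓ CMP  NZCV=1000
7: ✓ ADDCC  r2←0x7b
8: · MOVEQ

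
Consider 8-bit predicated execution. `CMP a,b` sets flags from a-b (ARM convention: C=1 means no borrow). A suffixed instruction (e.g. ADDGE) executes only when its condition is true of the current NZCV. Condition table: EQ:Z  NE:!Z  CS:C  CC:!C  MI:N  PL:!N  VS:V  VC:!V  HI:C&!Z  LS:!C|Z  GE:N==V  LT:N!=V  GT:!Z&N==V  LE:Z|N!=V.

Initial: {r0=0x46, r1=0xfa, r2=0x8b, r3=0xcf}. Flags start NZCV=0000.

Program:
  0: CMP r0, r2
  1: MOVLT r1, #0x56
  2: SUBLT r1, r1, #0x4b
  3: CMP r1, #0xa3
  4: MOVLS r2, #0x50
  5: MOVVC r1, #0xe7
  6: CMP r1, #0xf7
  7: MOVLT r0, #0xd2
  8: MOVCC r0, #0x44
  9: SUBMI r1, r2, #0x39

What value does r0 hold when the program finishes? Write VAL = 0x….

VAL = 0x44

0: ✓ CMP  NZCV=1001
1: · MOVLT
2: · SUBLT
3: ✓ CMP  NZCV=0010
4: · MOVLS
5: ✓ MOVVC  r1←0xe7
6: ✓ CMP  NZCV=1000
7: ✓ MOVLT  r0←0xd2
8: ✓ MOVCC  r0←0x44
9: ✓ SUBMI  r1←0x52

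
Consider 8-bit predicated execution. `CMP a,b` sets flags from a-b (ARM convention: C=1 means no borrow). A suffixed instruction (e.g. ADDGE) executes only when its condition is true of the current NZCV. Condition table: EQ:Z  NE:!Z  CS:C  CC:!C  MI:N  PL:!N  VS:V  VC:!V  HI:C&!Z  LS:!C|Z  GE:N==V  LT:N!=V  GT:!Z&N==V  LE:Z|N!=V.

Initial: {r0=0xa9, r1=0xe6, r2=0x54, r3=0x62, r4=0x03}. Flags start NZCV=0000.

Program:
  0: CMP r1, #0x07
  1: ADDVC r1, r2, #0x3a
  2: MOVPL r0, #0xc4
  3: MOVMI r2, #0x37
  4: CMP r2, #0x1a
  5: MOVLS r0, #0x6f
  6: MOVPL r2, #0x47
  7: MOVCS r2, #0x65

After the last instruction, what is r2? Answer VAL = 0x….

VAL = 0x65

0: ✓ CMP  NZCV=1010
1: ✓ ADDVC  r1←0x8e
2: · MOVPL
3: ✓ MOVMI  r2←0x37
4: ✓ CMP  NZCV=0010
5: · MOVLS
6: ✓ MOVPL  r2←0x47
7: ✓ MOVCS  r2←0x65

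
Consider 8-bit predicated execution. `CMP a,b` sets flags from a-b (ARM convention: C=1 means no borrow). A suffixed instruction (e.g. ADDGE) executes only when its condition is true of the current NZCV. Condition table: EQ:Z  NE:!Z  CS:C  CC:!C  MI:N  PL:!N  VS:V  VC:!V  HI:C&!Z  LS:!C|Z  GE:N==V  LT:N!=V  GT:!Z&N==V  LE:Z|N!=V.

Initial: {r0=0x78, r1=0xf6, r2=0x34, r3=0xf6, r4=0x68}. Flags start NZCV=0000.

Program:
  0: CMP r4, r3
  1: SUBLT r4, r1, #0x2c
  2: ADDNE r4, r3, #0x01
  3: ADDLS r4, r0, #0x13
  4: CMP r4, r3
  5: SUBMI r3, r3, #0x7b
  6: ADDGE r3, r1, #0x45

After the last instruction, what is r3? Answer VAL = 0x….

[0] flags=0000 → (cmp)
[1] flags=0000 LT?F → skip
[2] flags=0000 NE?T → r4=0xf7
[3] flags=0000 LS?T → r4=0x8b
[4] flags=1000 → (cmp)
[5] flags=1000 MI?T → r3=0x7b
[6] flags=1000 GE?F → skip

VAL = 0x7b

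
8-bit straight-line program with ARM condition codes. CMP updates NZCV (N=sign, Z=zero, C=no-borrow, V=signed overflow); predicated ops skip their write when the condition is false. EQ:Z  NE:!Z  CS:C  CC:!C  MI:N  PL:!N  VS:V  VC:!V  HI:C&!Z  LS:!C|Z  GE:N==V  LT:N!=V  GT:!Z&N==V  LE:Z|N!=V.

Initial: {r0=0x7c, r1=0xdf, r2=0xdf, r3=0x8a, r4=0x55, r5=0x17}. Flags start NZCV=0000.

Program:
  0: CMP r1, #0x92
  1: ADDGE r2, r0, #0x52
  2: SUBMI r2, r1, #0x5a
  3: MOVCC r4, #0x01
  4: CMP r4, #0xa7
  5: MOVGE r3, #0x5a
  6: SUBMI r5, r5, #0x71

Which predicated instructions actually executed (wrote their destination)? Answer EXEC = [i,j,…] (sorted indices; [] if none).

[0] flags=0010 → (cmp)
[1] flags=0010 GE?T → r2=0xce
[2] flags=0010 MI?F → skip
[3] flags=0010 CC?F → skip
[4] flags=1001 → (cmp)
[5] flags=1001 GE?T → r3=0x5a
[6] flags=1001 MI?T → r5=0xa6

EXEC = [1,5,6]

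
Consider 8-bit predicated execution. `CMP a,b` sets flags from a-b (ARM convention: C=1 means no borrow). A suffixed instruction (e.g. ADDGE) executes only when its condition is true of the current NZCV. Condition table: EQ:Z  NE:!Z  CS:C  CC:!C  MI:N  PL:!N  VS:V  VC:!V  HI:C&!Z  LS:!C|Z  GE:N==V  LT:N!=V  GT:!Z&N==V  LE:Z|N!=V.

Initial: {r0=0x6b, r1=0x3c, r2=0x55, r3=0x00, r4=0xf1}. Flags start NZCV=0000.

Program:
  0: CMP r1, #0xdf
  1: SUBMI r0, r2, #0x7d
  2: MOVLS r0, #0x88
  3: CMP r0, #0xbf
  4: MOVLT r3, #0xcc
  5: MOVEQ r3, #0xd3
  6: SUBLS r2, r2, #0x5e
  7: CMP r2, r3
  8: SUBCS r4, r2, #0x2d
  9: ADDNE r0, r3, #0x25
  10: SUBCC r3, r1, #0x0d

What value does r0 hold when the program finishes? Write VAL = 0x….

0: ✓ CMP  NZCV=0000
1: · SUBMI
2: ✓ MOVLS  r0←0x88
3: ✓ CMP  NZCV=1000
4: ✓ MOVLT  r3←0xcc
5: · MOVEQ
6: ✓ SUBLS  r2←0xf7
7: ✓ CMP  NZCV=0010
8: ✓ SUBCS  r4←0xca
9: ✓ ADDNE  r0←0xf1
10: · SUBCC

VAL = 0xf1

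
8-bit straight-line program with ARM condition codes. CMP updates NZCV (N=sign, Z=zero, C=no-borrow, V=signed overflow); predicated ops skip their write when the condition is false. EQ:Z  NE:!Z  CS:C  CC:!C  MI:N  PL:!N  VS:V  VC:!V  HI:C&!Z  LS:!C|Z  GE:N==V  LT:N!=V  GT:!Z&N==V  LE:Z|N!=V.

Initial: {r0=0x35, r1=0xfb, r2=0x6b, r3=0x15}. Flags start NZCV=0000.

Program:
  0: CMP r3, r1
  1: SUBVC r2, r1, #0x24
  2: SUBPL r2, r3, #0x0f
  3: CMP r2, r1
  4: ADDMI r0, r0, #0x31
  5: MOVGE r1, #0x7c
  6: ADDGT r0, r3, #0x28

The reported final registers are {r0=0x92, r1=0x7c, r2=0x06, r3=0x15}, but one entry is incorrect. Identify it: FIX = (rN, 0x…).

0: ✓ CMP  NZCV=0000
1: ✓ SUBVC  r2←0xd7
2: ✓ SUBPL  r2←0x06
3: ✓ CMP  NZCV=0000
4: · ADDMI
5: ✓ MOVGE  r1←0x7c
6: ✓ ADDGT  r0←0x3d

FIX = (r0, 0x3d)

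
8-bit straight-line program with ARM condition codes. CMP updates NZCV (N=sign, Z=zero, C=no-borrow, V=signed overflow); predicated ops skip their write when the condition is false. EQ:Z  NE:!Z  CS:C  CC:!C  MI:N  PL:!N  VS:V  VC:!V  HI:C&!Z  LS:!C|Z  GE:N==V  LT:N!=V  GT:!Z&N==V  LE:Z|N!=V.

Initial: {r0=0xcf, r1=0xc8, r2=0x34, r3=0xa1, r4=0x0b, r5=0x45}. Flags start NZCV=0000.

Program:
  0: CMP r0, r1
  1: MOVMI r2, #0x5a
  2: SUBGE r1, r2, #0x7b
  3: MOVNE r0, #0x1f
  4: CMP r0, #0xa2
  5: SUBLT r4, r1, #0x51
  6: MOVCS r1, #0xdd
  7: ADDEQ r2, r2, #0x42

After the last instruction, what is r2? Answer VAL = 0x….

VAL = 0x34

0: ✓ CMP  NZCV=0010
1: · MOVMI
2: ✓ SUBGE  r1←0xb9
3: ✓ MOVNE  r0←0x1f
4: ✓ CMP  NZCV=0000
5: · SUBLT
6: · MOVCS
7: · ADDEQ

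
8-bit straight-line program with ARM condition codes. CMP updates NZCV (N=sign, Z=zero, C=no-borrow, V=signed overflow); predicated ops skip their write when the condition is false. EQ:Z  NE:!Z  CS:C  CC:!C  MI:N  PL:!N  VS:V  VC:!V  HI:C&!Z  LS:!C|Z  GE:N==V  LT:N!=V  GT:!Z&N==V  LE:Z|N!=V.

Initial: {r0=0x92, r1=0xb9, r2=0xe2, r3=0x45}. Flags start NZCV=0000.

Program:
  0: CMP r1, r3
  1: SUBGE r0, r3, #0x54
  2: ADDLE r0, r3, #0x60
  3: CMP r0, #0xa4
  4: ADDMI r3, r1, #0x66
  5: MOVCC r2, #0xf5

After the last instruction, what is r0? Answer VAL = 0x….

VAL = 0xa5

[0] flags=0011 → (cmp)
[1] flags=0011 GE?F → skip
[2] flags=0011 LE?T → r0=0xa5
[3] flags=0010 → (cmp)
[4] flags=0010 MI?F → skip
[5] flags=0010 CC?F → skip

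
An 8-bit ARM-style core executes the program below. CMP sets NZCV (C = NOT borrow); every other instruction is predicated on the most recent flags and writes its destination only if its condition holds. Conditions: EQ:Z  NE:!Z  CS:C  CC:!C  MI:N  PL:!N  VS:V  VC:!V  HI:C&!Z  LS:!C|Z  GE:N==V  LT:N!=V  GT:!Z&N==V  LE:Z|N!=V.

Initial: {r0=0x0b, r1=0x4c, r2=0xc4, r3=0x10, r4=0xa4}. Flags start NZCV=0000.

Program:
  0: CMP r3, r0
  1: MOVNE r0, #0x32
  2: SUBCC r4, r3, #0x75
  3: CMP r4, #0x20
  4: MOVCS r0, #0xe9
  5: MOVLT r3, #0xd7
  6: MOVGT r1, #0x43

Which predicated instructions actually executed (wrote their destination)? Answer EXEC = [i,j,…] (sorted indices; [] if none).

0: ✓ CMP  NZCV=0010
1: ✓ MOVNE  r0←0x32
2: · SUBCC
3: ✓ CMP  NZCV=1010
4: ✓ MOVCS  r0←0xe9
5: ✓ MOVLT  r3←0xd7
6: · MOVGT

EXEC = [1,4,5]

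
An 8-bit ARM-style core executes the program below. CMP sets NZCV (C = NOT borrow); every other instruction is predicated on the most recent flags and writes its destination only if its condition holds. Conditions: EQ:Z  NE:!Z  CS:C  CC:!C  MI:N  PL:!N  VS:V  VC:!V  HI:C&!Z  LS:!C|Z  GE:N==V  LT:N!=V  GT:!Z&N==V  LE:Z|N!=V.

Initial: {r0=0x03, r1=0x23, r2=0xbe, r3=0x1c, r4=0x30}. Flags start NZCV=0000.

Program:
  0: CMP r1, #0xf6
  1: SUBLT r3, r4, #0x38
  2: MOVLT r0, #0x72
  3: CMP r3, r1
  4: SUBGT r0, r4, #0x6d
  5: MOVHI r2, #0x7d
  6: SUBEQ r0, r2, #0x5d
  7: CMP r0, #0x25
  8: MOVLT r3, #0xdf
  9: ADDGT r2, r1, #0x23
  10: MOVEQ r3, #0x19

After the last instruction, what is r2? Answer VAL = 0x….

VAL = 0xbe

[0] flags=0000 → (cmp)
[1] flags=0000 LT?F → skip
[2] flags=0000 LT?F → skip
[3] flags=1000 → (cmp)
[4] flags=1000 GT?F → skip
[5] flags=1000 HI?F → skip
[6] flags=1000 EQ?F → skip
[7] flags=1000 → (cmp)
[8] flags=1000 LT?T → r3=0xdf
[9] flags=1000 GT?F → skip
[10] flags=1000 EQ?F → skip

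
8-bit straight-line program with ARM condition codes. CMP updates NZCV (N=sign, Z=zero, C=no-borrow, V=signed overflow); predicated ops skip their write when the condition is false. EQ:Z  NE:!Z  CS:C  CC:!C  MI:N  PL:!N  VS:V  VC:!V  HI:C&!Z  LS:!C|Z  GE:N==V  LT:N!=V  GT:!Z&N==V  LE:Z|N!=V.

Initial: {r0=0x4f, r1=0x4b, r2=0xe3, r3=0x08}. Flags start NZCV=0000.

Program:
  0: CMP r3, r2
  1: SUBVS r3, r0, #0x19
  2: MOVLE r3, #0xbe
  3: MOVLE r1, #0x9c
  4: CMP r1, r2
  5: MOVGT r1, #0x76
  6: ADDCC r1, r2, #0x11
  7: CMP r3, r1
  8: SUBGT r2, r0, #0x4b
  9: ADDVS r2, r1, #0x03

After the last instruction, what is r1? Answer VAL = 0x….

VAL = 0xf4

0: ✓ CMP  NZCV=0000
1: · SUBVS
2: · MOVLE
3: · MOVLE
4: ✓ CMP  NZCV=0000
5: ✓ MOVGT  r1←0x76
6: ✓ ADDCC  r1←0xf4
7: ✓ CMP  NZCV=0000
8: ✓ SUBGT  r2←0x04
9: · ADDVS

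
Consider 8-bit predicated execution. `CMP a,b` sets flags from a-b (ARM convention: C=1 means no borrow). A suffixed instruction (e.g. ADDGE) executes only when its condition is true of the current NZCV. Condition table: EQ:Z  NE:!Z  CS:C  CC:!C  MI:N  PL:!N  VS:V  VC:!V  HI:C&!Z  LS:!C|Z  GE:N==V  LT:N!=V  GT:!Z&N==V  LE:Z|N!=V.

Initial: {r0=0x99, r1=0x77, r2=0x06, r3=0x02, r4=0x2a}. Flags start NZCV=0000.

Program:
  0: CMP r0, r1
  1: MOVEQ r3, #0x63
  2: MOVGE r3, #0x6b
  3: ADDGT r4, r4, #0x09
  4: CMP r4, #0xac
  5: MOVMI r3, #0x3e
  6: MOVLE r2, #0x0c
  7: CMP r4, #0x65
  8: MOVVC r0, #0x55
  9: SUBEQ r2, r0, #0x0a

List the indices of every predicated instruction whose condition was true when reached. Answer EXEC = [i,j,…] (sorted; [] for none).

0: ✓ CMP  NZCV=0011
1: · MOVEQ
2: · MOVGE
3: · ADDGT
4: ✓ CMP  NZCV=0000
5: · MOVMI
6: · MOVLE
7: ✓ CMP  NZCV=1000
8: ✓ MOVVC  r0←0x55
9: · SUBEQ

EXEC = [8]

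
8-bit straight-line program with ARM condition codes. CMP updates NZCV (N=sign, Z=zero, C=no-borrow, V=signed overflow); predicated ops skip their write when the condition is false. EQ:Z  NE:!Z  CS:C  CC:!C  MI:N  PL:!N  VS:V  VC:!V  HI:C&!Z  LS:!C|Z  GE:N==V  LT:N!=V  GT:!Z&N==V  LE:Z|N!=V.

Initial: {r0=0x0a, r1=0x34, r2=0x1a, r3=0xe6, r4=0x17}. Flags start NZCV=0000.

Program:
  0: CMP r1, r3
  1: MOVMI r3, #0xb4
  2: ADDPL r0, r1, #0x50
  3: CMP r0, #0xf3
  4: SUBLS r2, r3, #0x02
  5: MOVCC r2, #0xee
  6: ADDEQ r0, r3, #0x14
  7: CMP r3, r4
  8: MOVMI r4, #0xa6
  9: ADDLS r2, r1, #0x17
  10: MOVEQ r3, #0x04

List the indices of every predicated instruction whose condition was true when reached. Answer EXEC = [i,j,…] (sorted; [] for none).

EXEC = [2,4,5,8]

0: ✓ CMP  NZCV=0000
1: · MOVMI
2: ✓ ADDPL  r0←0x84
3: ✓ CMP  NZCV=1000
4: ✓ SUBLS  r2←0xe4
5: ✓ MOVCC  r2←0xee
6: · ADDEQ
7: ✓ CMP  NZCV=1010
8: ✓ MOVMI  r4←0xa6
9: · ADDLS
10: · MOVEQ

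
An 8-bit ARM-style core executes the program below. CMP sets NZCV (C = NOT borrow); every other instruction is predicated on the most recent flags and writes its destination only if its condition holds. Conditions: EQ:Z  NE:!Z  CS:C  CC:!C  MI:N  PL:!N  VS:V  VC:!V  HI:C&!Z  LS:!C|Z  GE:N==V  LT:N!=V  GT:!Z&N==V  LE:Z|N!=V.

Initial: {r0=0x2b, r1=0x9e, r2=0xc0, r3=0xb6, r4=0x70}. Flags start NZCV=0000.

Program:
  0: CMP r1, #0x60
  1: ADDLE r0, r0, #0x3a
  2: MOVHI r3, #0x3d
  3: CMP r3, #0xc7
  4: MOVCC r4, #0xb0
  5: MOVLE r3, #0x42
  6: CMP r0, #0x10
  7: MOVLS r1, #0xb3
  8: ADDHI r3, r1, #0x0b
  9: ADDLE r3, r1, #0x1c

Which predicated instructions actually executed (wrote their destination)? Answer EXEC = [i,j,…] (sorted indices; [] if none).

0: ✓ CMP  NZCV=0011
1: ✓ ADDLE  r0←0x65
2: ✓ MOVHI  r3←0x3d
3: ✓ CMP  NZCV=0000
4: ✓ MOVCC  r4←0xb0
5: · MOVLE
6: ✓ CMP  NZCV=0010
7: · MOVLS
8: ✓ ADDHI  r3←0xa9
9: · ADDLE

EXEC = [1,2,4,8]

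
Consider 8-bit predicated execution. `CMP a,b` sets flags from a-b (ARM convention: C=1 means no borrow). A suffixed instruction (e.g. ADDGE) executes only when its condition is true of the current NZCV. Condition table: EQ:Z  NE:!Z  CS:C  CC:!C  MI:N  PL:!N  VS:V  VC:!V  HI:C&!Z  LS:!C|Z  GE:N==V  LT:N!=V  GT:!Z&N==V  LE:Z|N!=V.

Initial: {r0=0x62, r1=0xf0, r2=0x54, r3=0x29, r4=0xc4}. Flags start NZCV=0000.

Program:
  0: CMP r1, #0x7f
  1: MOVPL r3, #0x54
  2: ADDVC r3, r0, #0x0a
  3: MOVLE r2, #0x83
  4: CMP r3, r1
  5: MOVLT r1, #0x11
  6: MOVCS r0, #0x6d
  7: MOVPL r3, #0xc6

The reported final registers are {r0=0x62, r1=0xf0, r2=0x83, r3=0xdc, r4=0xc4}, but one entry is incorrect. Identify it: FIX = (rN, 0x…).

[0] flags=0011 → (cmp)
[1] flags=0011 PL?T → r3=0x54
[2] flags=0011 VC?F → skip
[3] flags=0011 LE?T → r2=0x83
[4] flags=0000 → (cmp)
[5] flags=0000 LT?F → skip
[6] flags=0000 CS?F → skip
[7] flags=0000 PL?T → r3=0xc6

FIX = (r3, 0xc6)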